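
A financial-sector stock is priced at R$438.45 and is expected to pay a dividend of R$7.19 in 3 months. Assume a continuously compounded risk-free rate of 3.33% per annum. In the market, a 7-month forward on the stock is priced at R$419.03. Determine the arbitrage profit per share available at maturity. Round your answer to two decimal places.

R$20.75 per share

PV(dividends) I = 7.19·e^(−0.0333·3/12) = 7.1304
Fair forward F* = (S − I)·e^(rT) = (438.45 − 7.1304)·e^0.019425 = 431.3196 × 1.019615 = 439.7799
Market R$419.03 < fair 439.7799: forward underpriced → reverse cash-and-carry (short the stock, invest proceeds at r, pay the dividends, go long the forward).
Profit at T = |F_mkt − F*| = |419.03 − 439.7799| = R$20.75 per share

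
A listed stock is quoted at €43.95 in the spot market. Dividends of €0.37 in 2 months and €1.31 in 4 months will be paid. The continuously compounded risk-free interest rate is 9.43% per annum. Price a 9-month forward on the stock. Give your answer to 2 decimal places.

€45.42

PV(dividends) I = 0.37·e^(−0.0943·2/12) + 1.31·e^(−0.0943·4/12)
I = 0.3642 + 1.2695 = 1.6337
F = (S − I)·e^(rT) = (43.95 − 1.6337) · e^(0.0943·9/12)
= 42.3163 · e^0.070725 = 42.3163 × 1.073286 = €45.42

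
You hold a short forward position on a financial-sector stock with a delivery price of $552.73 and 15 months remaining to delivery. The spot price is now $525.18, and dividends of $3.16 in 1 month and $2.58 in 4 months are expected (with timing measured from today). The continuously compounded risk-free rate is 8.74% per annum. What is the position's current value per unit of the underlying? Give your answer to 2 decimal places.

PV(remaining dividends) I = 3.16·e^(−0.0874·1/12) + 2.58·e^(−0.0874·4/12) = 5.6430
Current forward F = (S − I)·e^(rT) = (525.18 − 5.6430)·e^(0.0874·15/12) = 519.5370 × 1.115441 = 579.5129
Value (long) = (F − K)·e^(−rT) = (579.5129 − 552.73) × 0.896506 = 24.0110
Short position value = −(long value) = -$24.01

-$24.01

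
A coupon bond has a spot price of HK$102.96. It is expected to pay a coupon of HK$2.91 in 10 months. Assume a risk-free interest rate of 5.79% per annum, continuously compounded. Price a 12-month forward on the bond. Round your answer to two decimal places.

PV(coupons) I = 2.91·e^(−0.0579·10/12)
I = 2.7729
F = (S − I)·e^(rT) = (102.96 − 2.7729) · e^(0.0579·12/12)
= 100.1871 · e^0.057900 = 100.1871 × 1.059609 = HK$106.16

HK$106.16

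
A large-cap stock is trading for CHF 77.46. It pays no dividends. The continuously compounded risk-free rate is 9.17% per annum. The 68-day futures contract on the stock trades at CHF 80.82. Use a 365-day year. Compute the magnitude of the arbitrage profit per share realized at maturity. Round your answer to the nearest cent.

CHF 2.03 per share

Fair futures: F* = S·e^(carry·T), with carry = r = 0.0917
F* = 77.46 · e^(0.0917 × 68/365) = 77.46 · e^0.017084 = 77.46 × 1.017231 = CHF 78.7947
Market CHF 80.82 > fair CHF 78.7947: forward overpriced → cash-and-carry (buy spot, short the forward).
At maturity, profit = |F_mkt − F*| = |80.82 − 78.7947| = CHF 2.03 per share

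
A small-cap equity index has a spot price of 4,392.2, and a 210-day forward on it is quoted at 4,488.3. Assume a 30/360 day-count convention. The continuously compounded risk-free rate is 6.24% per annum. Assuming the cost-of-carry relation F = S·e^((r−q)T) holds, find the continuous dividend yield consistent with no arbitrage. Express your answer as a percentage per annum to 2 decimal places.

2.53%

From F = S·e^((r−q)T): (r − q) = ln(F/S)/T
ln(4488.3/4392.2) = ln(1.021880) = 0.021644
(r − q) = 0.021644 / (210/360) = 0.037104
q = r − ln(F/S)/T = 0.0624 − 0.037104 = 0.025296
q = 2.53%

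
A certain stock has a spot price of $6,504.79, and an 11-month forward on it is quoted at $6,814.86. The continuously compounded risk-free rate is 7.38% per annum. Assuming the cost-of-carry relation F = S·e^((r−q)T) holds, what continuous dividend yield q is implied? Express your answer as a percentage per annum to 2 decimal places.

2.30%

From F = S·e^((r−q)T): (r − q) = ln(F/S)/T
ln(6814.86/6504.79) = ln(1.047668) = 0.046567
(r − q) = 0.046567 / (11/12) = 0.050800
q = r − ln(F/S)/T = 0.0738 − 0.050800 = 0.023000
q = 2.30%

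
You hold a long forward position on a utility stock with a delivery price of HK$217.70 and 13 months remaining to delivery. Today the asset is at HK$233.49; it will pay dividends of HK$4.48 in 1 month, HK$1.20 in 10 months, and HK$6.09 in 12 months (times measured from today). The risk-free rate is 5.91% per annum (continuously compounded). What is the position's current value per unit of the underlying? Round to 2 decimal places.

HK$17.95

PV(remaining dividends) I = 4.48·e^(−0.0591·1/12) + 1.20·e^(−0.0591·10/12) + 6.09·e^(−0.0591·12/12) = 11.3408
Current forward F = (S − I)·e^(rT) = (233.49 − 11.3408)·e^(0.0591·13/12) = 222.1492 × 1.066119 = 236.8375
Value (long) = (F − K)·e^(−rT) = (236.8375 − 217.70) × 0.937982 = 17.9506
Value = HK$17.95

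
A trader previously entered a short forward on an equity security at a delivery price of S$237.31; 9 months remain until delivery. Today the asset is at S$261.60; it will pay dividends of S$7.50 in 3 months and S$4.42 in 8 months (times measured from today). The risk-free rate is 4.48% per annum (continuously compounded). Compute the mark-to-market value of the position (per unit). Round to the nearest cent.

PV(remaining dividends) I = 7.50·e^(−0.0448·3/12) + 4.42·e^(−0.0448·8/12) = 11.7064
Current forward F = (S − I)·e^(rT) = (261.60 − 11.7064)·e^(0.0448·9/12) = 249.8936 × 1.034171 = 258.4327
Value (long) = (F − K)·e^(−rT) = (258.4327 − 237.31) × 0.966958 = 20.4248
Short position value = −(long value) = -S$20.42

-S$20.42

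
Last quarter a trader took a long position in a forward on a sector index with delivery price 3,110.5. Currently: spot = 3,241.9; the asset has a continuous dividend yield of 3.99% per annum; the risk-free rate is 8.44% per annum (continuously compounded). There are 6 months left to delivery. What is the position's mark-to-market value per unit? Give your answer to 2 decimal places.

195.90

Current fair forward for the remaining 6 months: F = S·e^((r − q)·T), (r − q) = 0.0844 − 0.0399 = 0.0445
F = 3241.9 · e^(0.0445 × 6/12) = 3241.9 × 1.02249938 = 3314.8407
Value of long forward = (F − K)·e^(−rT) = (3314.8407 − 3110.5) · e^(−0.0844·6/12)
= 204.3407 × 0.95867803 = 195.90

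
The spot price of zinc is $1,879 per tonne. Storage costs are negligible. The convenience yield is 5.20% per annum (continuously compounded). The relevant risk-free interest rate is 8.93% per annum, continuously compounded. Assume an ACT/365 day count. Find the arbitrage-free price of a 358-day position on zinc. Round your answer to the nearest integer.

$1,949 per tonne

Net carry = r + u − y = 0.0893 + 0.0000 − 0.0520 = 0.0373
F = S·e^((r+u−y)T) = 1879 · e^(0.0373 × 358/365) = 1879 · e^0.036585
= 1879 × 1.037262 = $1,949 per tonne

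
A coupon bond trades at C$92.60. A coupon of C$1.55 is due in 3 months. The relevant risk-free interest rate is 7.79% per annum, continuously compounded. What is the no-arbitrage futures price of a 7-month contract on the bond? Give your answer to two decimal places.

C$95.31

PV(coupons) I = 1.55·e^(−0.0779·3/12)
I = 1.5201
F = (S − I)·e^(rT) = (92.60 − 1.5201) · e^(0.0779·7/12)
= 91.0799 · e^0.045442 = 91.0799 × 1.046490 = C$95.31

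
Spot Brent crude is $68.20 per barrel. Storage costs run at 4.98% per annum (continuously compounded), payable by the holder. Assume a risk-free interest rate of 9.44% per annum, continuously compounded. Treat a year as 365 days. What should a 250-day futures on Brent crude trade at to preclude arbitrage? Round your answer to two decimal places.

Net carry = r + u − y = 0.0944 + 0.0498 − 0.0000 = 0.1442
F = S·e^((r+u−y)T) = 68.20 · e^(0.1442 × 250/365) = 68.20 · e^0.098767
= 68.20 × 1.103809 = $75.28 per barrel

$75.28 per barrel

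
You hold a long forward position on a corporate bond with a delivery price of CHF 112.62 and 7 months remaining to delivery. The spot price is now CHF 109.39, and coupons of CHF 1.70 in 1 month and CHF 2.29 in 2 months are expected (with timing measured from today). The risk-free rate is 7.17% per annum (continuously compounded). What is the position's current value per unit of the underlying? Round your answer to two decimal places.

PV(remaining coupons) I = 1.70·e^(−0.0717·1/12) + 2.29·e^(−0.0717·2/12) = 3.9527
Current forward F = (S − I)·e^(rT) = (109.39 − 3.9527)·e^(0.0717·7/12) = 105.4373 × 1.042712 = 109.9407
Value (long) = (F − K)·e^(−rT) = (109.9407 − 112.62) × 0.959038 = -2.5696
Value = -CHF 2.57

-CHF 2.57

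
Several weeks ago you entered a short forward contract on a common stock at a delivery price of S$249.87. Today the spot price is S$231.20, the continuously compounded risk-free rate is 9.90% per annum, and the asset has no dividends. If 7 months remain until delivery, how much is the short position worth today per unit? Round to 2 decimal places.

S$4.65

Current fair forward for the remaining 7 months: F = S·e^(r·T), r = 0.0990
F = 231.20 · e^(0.0990 × 7/12) = 231.20 × 1.059450 = 244.9448
Value of long forward = (F − K)·e^(−rT) = (244.9448 − 249.87) · e^(−0.0990·7/12)
= -4.9252 × 0.943886 = -4.65
Short position value = −(long value) = S$4.65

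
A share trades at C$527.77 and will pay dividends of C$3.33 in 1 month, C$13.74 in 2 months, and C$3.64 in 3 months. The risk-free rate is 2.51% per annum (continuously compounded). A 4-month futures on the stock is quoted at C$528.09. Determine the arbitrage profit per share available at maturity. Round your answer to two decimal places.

PV(dividends) I = 3.33·e^(−0.0251·1/12) + 13.74·e^(−0.0251·2/12) + 3.64·e^(−0.0251·3/12) = 20.6229
Fair futures F* = (S − I)·e^(rT) = (527.77 − 20.6229)·e^0.008367 = 507.1471 × 1.008402 = 511.4081
Market C$528.09 > fair 511.4081: forward overpriced → cash-and-carry (borrow at r, buy the stock and collect the dividends, short the forward).
Profit at T = |F_mkt − F*| = |528.09 − 511.4081| = C$16.68 per share

C$16.68 per share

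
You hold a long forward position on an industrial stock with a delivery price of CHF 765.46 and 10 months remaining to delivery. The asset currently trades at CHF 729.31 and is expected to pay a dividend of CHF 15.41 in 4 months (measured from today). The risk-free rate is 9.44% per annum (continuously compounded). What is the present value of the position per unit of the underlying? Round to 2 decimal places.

PV(remaining dividends) I = 15.41·e^(−0.0944·4/12) = 14.9326
Current forward F = (S − I)·e^(rT) = (729.31 − 14.9326)·e^(0.0944·10/12) = 714.3774 × 1.081844 = 772.8449
Value (long) = (F − K)·e^(−rT) = (772.8449 − 765.46) × 0.924348 = 6.8262
Value = CHF 6.83

CHF 6.83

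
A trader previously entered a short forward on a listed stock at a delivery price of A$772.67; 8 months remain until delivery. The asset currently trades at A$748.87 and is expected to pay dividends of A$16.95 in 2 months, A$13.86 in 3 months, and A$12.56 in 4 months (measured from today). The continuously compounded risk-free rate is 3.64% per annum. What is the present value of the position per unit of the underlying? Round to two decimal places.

A$48.27

PV(remaining dividends) I = 16.95·e^(−0.0364·2/12) + 13.86·e^(−0.0364·3/12) + 12.56·e^(−0.0364·4/12) = 42.9905
Current forward F = (S − I)·e^(rT) = (748.87 − 42.9905)·e^(0.0364·8/12) = 705.8795 × 1.024563 = 723.2180
Value (long) = (F − K)·e^(−rT) = (723.2180 − 772.67) × 0.976025 = -48.2664
Short position value = −(long value) = A$48.27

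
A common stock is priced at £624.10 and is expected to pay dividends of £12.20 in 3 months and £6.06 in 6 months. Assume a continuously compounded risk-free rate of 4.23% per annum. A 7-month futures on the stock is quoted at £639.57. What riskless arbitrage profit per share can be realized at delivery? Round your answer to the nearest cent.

PV(dividends) I = 12.20·e^(−0.0423·3/12) + 6.06·e^(−0.0423·6/12) = 18.0048
Fair futures F* = (S − I)·e^(rT) = (624.10 − 18.0048)·e^0.024675 = 606.0952 × 1.024982 = 621.2367
Market £639.57 > fair 621.2367: forward overpriced → cash-and-carry (borrow at r, buy the stock and collect the dividends, short the forward).
Profit at T = |F_mkt − F*| = |639.57 − 621.2367| = £18.33 per share

£18.33 per share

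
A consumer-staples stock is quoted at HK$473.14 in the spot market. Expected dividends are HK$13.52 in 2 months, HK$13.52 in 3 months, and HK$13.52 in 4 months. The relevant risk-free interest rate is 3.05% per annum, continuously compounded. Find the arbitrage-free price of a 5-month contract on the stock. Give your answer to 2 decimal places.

PV(dividends) I = 13.52·e^(−0.0305·2/12) + 13.52·e^(−0.0305·3/12) + 13.52·e^(−0.0305·4/12)
I = 13.4514 + 13.4173 + 13.3832 = 40.2519
F = (S − I)·e^(rT) = (473.14 − 40.2519) · e^(0.0305·5/12)
= 432.8881 · e^0.012708 = 432.8881 × 1.012789 = HK$438.42

HK$438.42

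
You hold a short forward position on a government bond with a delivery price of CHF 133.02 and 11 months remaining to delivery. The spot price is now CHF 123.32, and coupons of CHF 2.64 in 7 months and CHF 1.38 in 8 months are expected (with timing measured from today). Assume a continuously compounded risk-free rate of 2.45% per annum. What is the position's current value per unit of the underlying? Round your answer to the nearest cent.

CHF 10.71

PV(remaining coupons) I = 2.64·e^(−0.0245·7/12) + 1.38·e^(−0.0245·8/12) = 3.9602
Current forward F = (S − I)·e^(rT) = (123.32 − 3.9602)·e^(0.0245·11/12) = 119.3598 × 1.022712 = 122.0707
Value (long) = (F − K)·e^(−rT) = (122.0707 − 133.02) × 0.977792 = -10.7061
Short position value = −(long value) = CHF 10.71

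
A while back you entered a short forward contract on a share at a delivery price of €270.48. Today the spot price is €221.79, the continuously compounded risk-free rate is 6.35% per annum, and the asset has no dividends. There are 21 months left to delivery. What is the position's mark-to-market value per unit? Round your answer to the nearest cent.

€20.24

Current fair forward for the remaining 21 months: F = S·e^(r·T), r = 0.0635
F = 221.79 · e^(0.0635 × 21/12) = 221.79 × 1.117535 = 247.8581
Value of long forward = (F − K)·e^(−rT) = (247.8581 − 270.48) · e^(−0.0635·21/12)
= -22.6219 × 0.894827 = -20.24
Short position value = −(long value) = €20.24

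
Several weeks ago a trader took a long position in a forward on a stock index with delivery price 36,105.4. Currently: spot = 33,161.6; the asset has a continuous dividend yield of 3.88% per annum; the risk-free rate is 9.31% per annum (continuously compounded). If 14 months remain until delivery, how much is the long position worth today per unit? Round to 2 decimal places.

-695.27

Current fair forward for the remaining 14 months: F = S·e^((r − q)·T), (r − q) = 0.0931 − 0.0388 = 0.0543
F = 33161.6 · e^(0.0543 × 14/12) = 33161.6 × 1.06539966 = 35330.3574
Value of long forward = (F − K)·e^(−rT) = (35330.3574 − 36105.4) · e^(−0.0931·14/12)
= -775.0426 × 0.89707423 = -695.27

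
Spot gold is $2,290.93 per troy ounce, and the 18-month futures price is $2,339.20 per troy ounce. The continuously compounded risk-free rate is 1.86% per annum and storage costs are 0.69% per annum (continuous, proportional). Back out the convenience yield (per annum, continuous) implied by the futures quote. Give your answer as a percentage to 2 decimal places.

F = S·e^((r+u−y)T) ⇒ (r+u−y) = ln(F/S)/T
ln(2339.20/2290.93) = 0.020851; /T ⇒ 0.013901
y = r + u − ln(F/S)/T = 0.0186 + 0.0069 − 0.013901 = 0.011599
y = 1.16%

1.16%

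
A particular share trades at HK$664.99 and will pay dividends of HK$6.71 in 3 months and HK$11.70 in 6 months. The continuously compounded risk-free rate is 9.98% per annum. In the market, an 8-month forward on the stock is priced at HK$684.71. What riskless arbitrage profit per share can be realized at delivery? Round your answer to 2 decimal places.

HK$7.14 per share

PV(dividends) I = 6.71·e^(−0.0998·3/12) + 11.70·e^(−0.0998·6/12) = 17.6752
Fair forward F* = (S − I)·e^(rT) = (664.99 − 17.6752)·e^0.066533 = 647.3148 × 1.068796 = 691.8475
Market HK$684.71 < fair 691.8475: forward underpriced → reverse cash-and-carry (short the stock, invest proceeds at r, pay the dividends, go long the forward).
Profit at T = |F_mkt − F*| = |684.71 − 691.8475| = HK$7.14 per share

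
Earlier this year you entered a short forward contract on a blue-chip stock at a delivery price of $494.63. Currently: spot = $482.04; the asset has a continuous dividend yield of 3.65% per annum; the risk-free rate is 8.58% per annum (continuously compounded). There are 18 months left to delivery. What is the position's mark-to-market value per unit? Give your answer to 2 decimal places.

-$21.46

Current fair forward for the remaining 18 months: F = S·e^((r − q)·T), (r − q) = 0.0858 − 0.0365 = 0.0493
F = 482.04 · e^(0.0493 × 18/12) = 482.04 × 1.076753 = 519.0380
Value of long forward = (F − K)·e^(−rT) = (519.0380 − 494.63) · e^(−0.0858·18/12)
= 24.4080 × 0.879238 = 21.46
Short position value = −(long value) = -$21.46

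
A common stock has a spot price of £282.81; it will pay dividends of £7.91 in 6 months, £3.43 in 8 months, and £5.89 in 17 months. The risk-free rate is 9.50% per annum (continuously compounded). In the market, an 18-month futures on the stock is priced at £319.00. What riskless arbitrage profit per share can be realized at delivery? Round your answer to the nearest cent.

PV(dividends) I = 7.91·e^(−0.0950·6/12) + 3.43·e^(−0.0950·8/12) + 5.89·e^(−0.0950·17/12) = 15.9109
Fair futures F* = (S − I)·e^(rT) = (282.81 − 15.9109)·e^0.142500 = 266.8991 × 1.153153 = 307.7755
Market £319.00 > fair 307.7755: forward overpriced → cash-and-carry (borrow at r, buy the stock and collect the dividends, short the forward).
Profit at T = |F_mkt − F*| = |319.00 − 307.7755| = £11.22 per share

£11.22 per share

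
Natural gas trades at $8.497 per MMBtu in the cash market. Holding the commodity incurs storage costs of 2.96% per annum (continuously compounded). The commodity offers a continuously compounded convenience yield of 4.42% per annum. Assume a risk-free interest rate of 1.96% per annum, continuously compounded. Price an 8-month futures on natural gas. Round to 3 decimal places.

$8.525 per MMBtu

Net carry = r + u − y = 0.0196 + 0.0296 − 0.0442 = 0.0050
F = S·e^((r+u−y)T) = 8.497 · e^(0.0050 × 8/12) = 8.497 · e^0.003333
= 8.497 × 1.003339 = $8.525 per MMBtu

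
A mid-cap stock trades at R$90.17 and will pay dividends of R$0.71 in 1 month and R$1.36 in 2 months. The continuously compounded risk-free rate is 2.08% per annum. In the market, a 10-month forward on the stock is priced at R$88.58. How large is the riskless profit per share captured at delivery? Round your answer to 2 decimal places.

R$1.07 per share

PV(dividends) I = 0.71·e^(−0.0208·1/12) + 1.36·e^(−0.0208·2/12) = 2.0641
Fair forward F* = (S − I)·e^(rT) = (90.17 − 2.0641)·e^0.017333 = 88.1059 × 1.017484 = 89.6463
Market R$88.58 < fair 89.6463: forward underpriced → reverse cash-and-carry (short the stock, invest proceeds at r, pay the dividends, go long the forward).
Profit at T = |F_mkt − F*| = |88.58 − 89.6463| = R$1.07 per share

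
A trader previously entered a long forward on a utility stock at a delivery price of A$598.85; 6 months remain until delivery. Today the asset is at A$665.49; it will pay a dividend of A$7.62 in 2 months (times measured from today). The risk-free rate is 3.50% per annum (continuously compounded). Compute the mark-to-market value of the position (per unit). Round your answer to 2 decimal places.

PV(remaining dividends) I = 7.62·e^(−0.0350·2/12) = 7.5757
Current forward F = (S − I)·e^(rT) = (665.49 − 7.5757)·e^(0.0350·6/12) = 657.9143 × 1.017654 = 669.5291
Value (long) = (F − K)·e^(−rT) = (669.5291 − 598.85) × 0.982652 = 69.4530
Value = A$69.45

A$69.45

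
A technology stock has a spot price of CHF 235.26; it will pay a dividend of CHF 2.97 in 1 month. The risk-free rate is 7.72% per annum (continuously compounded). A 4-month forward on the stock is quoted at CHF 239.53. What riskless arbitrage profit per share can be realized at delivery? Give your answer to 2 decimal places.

PV(dividends) I = 2.97·e^(−0.0772·1/12) = 2.9510
Fair forward F* = (S − I)·e^(rT) = (235.26 − 2.9510)·e^0.025733 = 232.3090 × 1.026067 = 238.3646
Market CHF 239.53 > fair 238.3646: forward overpriced → cash-and-carry (borrow at r, buy the stock and collect the dividends, short the forward).
Profit at T = |F_mkt − F*| = |239.53 − 238.3646| = CHF 1.17 per share

CHF 1.17 per share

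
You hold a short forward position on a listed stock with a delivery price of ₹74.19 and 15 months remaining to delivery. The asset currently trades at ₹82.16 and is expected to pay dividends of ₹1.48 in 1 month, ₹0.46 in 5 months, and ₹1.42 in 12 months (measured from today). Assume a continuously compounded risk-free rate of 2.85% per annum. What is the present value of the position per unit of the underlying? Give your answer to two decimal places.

PV(remaining dividends) I = 1.48·e^(−0.0285·1/12) + 0.46·e^(−0.0285·5/12) + 1.42·e^(−0.0285·12/12) = 3.3112
Current forward F = (S − I)·e^(rT) = (82.16 − 3.3112)·e^(0.0285·15/12) = 78.8488 × 1.036267 = 81.7084
Value (long) = (F − K)·e^(−rT) = (81.7084 − 74.19) × 0.965002 = 7.2553
Short position value = −(long value) = -₹7.26

-₹7.26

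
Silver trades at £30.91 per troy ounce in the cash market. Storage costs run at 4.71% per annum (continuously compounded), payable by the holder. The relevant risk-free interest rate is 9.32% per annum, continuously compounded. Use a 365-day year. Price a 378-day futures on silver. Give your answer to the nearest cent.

Net carry = r + u − y = 0.0932 + 0.0471 − 0.0000 = 0.1403
F = S·e^((r+u−y)T) = 30.91 · e^(0.1403 × 378/365) = 30.91 · e^0.145297
= 30.91 × 1.156383 = £35.74 per troy ounce

£35.74 per troy ounce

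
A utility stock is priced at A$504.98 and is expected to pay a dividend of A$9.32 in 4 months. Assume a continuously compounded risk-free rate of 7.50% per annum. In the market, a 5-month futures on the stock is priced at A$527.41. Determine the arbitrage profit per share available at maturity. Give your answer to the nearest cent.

PV(dividends) I = 9.32·e^(−0.0750·4/12) = 9.0899
Fair futures F* = (S − I)·e^(rT) = (504.98 − 9.0899)·e^0.031250 = 495.8901 × 1.031743 = 511.6311
Market A$527.41 > fair 511.6311: forward overpriced → cash-and-carry (borrow at r, buy the stock and collect the dividends, short the forward).
Profit at T = |F_mkt − F*| = |527.41 − 511.6311| = A$15.78 per share

A$15.78 per share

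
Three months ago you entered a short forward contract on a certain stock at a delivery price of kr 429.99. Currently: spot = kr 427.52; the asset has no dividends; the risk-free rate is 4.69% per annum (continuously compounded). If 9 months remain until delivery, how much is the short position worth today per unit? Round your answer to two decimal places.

-kr 12.39

Current fair forward for the remaining 9 months: F = S·e^(r·T), r = 0.0469
F = 427.52 · e^(0.0469 × 9/12) = 427.52 × 1.035801 = 442.8256
Value of long forward = (F − K)·e^(−rT) = (442.8256 − 429.99) · e^(−0.0469·9/12)
= 12.8356 × 0.965436 = 12.39
Short position value = −(long value) = -kr 12.39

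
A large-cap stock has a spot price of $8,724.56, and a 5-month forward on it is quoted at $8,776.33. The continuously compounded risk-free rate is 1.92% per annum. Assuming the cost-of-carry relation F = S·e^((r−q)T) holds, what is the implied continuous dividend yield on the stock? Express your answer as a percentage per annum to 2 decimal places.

From F = S·e^((r−q)T): (r − q) = ln(F/S)/T
ln(8776.33/8724.56) = ln(1.005934) = 0.005916
(r − q) = 0.005916 / (5/12) = 0.014198
q = r − ln(F/S)/T = 0.0192 − 0.014198 = 0.005002
q = 0.50%

0.50%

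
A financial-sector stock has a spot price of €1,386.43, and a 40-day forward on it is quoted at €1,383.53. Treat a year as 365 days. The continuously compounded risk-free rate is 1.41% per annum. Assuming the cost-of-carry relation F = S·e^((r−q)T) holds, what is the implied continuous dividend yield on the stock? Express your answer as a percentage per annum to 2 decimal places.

From F = S·e^((r−q)T): (r − q) = ln(F/S)/T
ln(1383.53/1386.43) = ln(0.997908) = -0.002094
(r − q) = -0.002094 / (40/365) = -0.019108
q = r − ln(F/S)/T = 0.0141 + 0.019108 = 0.033208
q = 3.32%

3.32%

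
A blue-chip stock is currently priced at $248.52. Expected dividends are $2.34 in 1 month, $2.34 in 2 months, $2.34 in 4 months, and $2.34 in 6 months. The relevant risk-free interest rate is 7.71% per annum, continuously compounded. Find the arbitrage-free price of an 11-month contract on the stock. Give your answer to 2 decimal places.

PV(dividends) I = 2.34·e^(−0.0771·1/12) + 2.34·e^(−0.0771·2/12) + 2.34·e^(−0.0771·4/12) + 2.34·e^(−0.0771·6/12)
I = 2.3250 + 2.3101 + 2.2806 + 2.2515 = 9.1672
F = (S − I)·e^(rT) = (248.52 − 9.1672) · e^(0.0771·11/12)
= 239.3528 · e^0.070675 = 239.3528 × 1.073232 = $256.88

$256.88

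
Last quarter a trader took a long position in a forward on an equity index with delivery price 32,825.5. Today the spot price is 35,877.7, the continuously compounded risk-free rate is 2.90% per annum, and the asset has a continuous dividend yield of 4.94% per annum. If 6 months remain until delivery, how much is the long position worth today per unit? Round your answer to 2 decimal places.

2649.41

Current fair forward for the remaining 6 months: F = S·e^((r − q)·T), (r − q) = 0.0290 − 0.0494 = -0.0204
F = 35877.7 · e^(-0.0204 × 6/12) = 35877.7 × 0.98985184 = 35513.6074
Value of long forward = (F − K)·e^(−rT) = (35513.6074 − 32825.5) · e^(−0.0290·6/12)
= 2688.1074 × 0.98560462 = 2649.41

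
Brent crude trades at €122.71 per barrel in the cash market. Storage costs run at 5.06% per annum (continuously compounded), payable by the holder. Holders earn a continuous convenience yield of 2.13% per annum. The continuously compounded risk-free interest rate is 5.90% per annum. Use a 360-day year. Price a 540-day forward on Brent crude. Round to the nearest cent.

€140.09 per barrel

Net carry = r + u − y = 0.0590 + 0.0506 − 0.0213 = 0.0883
F = S·e^((r+u−y)T) = 122.71 · e^(0.0883 × 540/360) = 122.71 · e^0.132450
= 122.71 × 1.141622 = €140.09 per barrel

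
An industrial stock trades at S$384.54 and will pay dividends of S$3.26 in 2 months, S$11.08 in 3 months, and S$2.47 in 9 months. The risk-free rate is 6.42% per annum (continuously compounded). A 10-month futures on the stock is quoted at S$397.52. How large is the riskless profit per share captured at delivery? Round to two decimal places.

S$9.24 per share

PV(dividends) I = 3.26·e^(−0.0642·2/12) + 11.08·e^(−0.0642·3/12) + 2.47·e^(−0.0642·9/12) = 16.4828
Fair futures F* = (S − I)·e^(rT) = (384.54 − 16.4828)·e^0.053500 = 368.0572 × 1.054957 = 388.2845
Market S$397.52 > fair 388.2845: forward overpriced → cash-and-carry (borrow at r, buy the stock and collect the dividends, short the forward).
Profit at T = |F_mkt − F*| = |397.52 − 388.2845| = S$9.24 per share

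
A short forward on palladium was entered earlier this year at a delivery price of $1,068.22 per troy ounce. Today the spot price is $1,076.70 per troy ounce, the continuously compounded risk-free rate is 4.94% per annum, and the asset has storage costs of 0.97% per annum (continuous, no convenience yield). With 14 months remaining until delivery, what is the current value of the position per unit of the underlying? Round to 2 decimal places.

Current fair forward for the remaining 14 months: F = S·e^((r + u)·T), (r + u) = 0.0494 + 0.0097 = 0.0591
F = 1076.70 · e^(0.0591 × 14/12) = 1076.70 × 1.07138264 = 1153.5577
Value of long forward = (F − K)·e^(−rT) = (1153.5577 − 1068.22) · e^(−0.0494·14/12)
= 85.3377 × 0.94399602 = 80.56
Short position value = −(long value) = -$80.56

-$80.56 per troy ounce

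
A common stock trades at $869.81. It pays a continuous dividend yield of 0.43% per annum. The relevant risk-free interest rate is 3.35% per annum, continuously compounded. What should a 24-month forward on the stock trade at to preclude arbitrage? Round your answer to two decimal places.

$922.12

F = S·e^((r − q)T) = 869.81 · e^((0.0335 − 0.0043) × 24/12)
= 869.81 · e^0.058400 = 869.81 × 1.060139
F = $922.12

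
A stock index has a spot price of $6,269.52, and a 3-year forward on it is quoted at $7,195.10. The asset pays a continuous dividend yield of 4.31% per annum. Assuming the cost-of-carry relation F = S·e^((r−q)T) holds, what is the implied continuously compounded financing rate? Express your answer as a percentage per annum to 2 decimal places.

8.90%

From F = S·e^((r−q)T): (r − q) = ln(F/S)/T
ln(7195.10/6269.52) = ln(1.147632) = 0.137701
(r − q) = 0.137701 / (3) = 0.045900
r = ln(F/S)/T + q = 0.045900 + 0.0431 = 0.089000
r = 8.90%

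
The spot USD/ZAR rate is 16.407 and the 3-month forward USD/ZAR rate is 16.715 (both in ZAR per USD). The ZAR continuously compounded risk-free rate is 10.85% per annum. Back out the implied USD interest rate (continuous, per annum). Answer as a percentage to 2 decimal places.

3.41%

F = S·e^((r_ZAR − r_USD)T) ⇒ r_USD = r_ZAR − ln(F/S)/T
ln(16.715/16.407) = 0.018598; /(3/12) = 0.074392
r_USD = 0.1085 − 0.074392 = 0.034108
r_USD = 3.41%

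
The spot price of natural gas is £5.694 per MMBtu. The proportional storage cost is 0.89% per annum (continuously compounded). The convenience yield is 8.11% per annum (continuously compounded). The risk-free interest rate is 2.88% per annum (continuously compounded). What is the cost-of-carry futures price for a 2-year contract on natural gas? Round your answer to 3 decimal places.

£5.221 per MMBtu

Net carry = r + u − y = 0.0288 + 0.0089 − 0.0811 = -0.0434
F = S·e^((r+u−y)T) = 5.694 · e^(-0.0434 × 2) = 5.694 · e^-0.086800
= 5.694 × 0.916860 = £5.221 per MMBtu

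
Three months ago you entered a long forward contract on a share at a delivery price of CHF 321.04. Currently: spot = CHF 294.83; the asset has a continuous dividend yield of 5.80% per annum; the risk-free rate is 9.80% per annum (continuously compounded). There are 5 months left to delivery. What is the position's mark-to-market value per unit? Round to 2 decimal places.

-CHF 20.40

Current fair forward for the remaining 5 months: F = S·e^((r − q)·T), (r − q) = 0.0980 − 0.0580 = 0.0400
F = 294.83 · e^(0.0400 × 5/12) = 294.83 × 1.016806 = 299.7849
Value of long forward = (F − K)·e^(−rT) = (299.7849 − 321.04) · e^(−0.0980·5/12)
= -21.2551 × 0.959989 = -20.40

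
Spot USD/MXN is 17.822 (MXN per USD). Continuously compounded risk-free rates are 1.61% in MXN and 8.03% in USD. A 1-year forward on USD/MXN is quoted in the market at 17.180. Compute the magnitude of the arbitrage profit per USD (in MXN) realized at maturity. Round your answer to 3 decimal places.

0.466 per USD (in MXN)

Fair forward: F* = S·e^(carry·T), with carry = (r_MXN − r_USD) = 0.0161 − 0.0803 = -0.0642
F* = 17.822 · e^(-0.0642 × 1) = 17.822 · e^-0.064200 = 17.822 × 0.937817 = 16.7138
Market 17.180 > fair 16.7138: forward overpriced → cash-and-carry (buy spot, short the forward).
At maturity, profit = |F_mkt − F*| = |17.180 − 16.7138| = 0.466 per USD (in MXN)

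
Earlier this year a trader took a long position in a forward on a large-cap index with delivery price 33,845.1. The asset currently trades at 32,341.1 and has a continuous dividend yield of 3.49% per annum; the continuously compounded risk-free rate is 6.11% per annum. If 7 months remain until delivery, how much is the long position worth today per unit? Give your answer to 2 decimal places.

Current fair forward for the remaining 7 months: F = S·e^((r − q)·T), (r − q) = 0.0611 − 0.0349 = 0.0262
F = 32341.1 · e^(0.0262 × 7/12) = 32341.1 × 1.01540072 = 32839.1762
Value of long forward = (F − K)·e^(−rT) = (32839.1762 − 33845.1) · e^(−0.0611·7/12)
= -1005.9238 × 0.96498602 = -970.70

-970.70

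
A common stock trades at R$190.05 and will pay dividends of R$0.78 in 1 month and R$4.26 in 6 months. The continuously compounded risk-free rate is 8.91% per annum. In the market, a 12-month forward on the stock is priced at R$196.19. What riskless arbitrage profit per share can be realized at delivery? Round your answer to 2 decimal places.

PV(dividends) I = 0.78·e^(−0.0891·1/12) + 4.26·e^(−0.0891·6/12) = 4.8486
Fair forward F* = (S − I)·e^(rT) = (190.05 − 4.8486)·e^0.089100 = 185.2014 × 1.093190 = 202.4603
Market R$196.19 < fair 202.4603: forward underpriced → reverse cash-and-carry (short the stock, invest proceeds at r, pay the dividends, go long the forward).
Profit at T = |F_mkt − F*| = |196.19 − 202.4603| = R$6.27 per share

R$6.27 per share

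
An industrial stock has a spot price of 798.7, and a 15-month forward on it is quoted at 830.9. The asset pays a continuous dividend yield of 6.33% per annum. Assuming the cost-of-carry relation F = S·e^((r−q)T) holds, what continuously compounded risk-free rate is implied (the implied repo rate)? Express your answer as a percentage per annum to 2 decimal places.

From F = S·e^((r−q)T): (r − q) = ln(F/S)/T
ln(830.9/798.7) = ln(1.040316) = 0.039525
(r − q) = 0.039525 / (15/12) = 0.031620
r = ln(F/S)/T + q = 0.031620 + 0.0633 = 0.094920
r = 9.49%

9.49%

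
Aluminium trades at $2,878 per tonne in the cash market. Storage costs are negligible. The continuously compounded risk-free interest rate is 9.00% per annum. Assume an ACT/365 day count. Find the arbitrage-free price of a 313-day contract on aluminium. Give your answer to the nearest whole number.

$3,109 per tonne

F = S·e^(rT) = 2878 · e^(0.0900 × 313/365) = 2878 · e^0.077178
= 2878 × 1.080234 = $3,109 per tonne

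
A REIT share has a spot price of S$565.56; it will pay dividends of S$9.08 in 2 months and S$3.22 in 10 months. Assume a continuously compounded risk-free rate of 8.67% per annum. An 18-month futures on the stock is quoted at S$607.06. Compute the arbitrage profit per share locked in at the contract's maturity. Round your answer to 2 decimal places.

PV(dividends) I = 9.08·e^(−0.0867·2/12) + 3.22·e^(−0.0867·10/12) = 11.9453
Fair futures F* = (S − I)·e^(rT) = (565.56 − 11.9453)·e^0.130050 = 553.6147 × 1.138885 = 630.5035
Market S$607.06 < fair 630.5035: forward underpriced → reverse cash-and-carry (short the stock, invest proceeds at r, pay the dividends, go long the forward).
Profit at T = |F_mkt − F*| = |607.06 − 630.5035| = S$23.44 per share

S$23.44 per share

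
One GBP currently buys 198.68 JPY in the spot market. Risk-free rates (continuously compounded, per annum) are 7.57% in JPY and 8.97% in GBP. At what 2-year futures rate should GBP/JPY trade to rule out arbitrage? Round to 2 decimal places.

F = S·e^((r_JPY − r_GBP)T) = 198.68 · e^((0.0757 − 0.0897) × 2)
= 198.68 · e^-0.028000 = 198.68 × 0.972388
F = 193.19 JPY per GBP

193.19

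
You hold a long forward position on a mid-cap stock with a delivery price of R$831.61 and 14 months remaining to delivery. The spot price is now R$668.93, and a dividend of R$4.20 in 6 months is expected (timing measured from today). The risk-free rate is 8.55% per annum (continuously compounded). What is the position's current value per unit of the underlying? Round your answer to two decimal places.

PV(remaining dividends) I = 4.20·e^(−0.0855·6/12) = 4.0242
Current forward F = (S − I)·e^(rT) = (668.93 − 4.0242)·e^(0.0855·14/12) = 664.9058 × 1.104895 = 734.6511
Value (long) = (F − K)·e^(−rT) = (734.6511 − 831.61) × 0.905064 = -87.7540
Value = -R$87.75

-R$87.75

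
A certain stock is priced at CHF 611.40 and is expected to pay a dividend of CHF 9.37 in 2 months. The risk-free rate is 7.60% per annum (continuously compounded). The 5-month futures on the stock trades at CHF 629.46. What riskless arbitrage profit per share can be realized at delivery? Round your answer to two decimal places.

PV(dividends) I = 9.37·e^(−0.0760·2/12) = 9.2521
Fair futures F* = (S − I)·e^(rT) = (611.40 − 9.2521)·e^0.031667 = 602.1479 × 1.032174 = 621.5214
Market CHF 629.46 > fair 621.5214: forward overpriced → cash-and-carry (borrow at r, buy the stock and collect the dividends, short the forward).
Profit at T = |F_mkt − F*| = |629.46 − 621.5214| = CHF 7.94 per share

CHF 7.94 per share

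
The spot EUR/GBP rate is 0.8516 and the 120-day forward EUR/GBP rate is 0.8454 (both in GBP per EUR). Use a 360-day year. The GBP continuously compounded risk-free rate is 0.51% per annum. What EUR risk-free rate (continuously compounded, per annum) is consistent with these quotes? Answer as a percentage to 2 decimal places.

2.70%

F = S·e^((r_GBP − r_EUR)T) ⇒ r_EUR = r_GBP − ln(F/S)/T
ln(0.8454/0.8516) = -0.007307; /(120/360) = -0.021921
r_EUR = 0.0051 + 0.021921 = 0.027021
r_EUR = 2.70%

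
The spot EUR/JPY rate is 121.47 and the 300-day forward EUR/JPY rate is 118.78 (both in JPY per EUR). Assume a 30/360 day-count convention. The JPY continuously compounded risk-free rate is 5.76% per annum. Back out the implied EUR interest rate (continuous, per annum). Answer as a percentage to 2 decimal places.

F = S·e^((r_JPY − r_EUR)T) ⇒ r_EUR = r_JPY − ln(F/S)/T
ln(118.78/121.47) = -0.022394; /(300/360) = -0.026873
r_EUR = 0.0576 + 0.026873 = 0.084473
r_EUR = 8.45%

8.45%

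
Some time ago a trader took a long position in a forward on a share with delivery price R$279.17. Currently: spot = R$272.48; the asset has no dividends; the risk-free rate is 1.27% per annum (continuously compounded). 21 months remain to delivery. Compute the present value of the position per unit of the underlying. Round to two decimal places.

Current fair forward for the remaining 21 months: F = S·e^(r·T), r = 0.0127
F = 272.48 · e^(0.0127 × 21/12) = 272.48 × 1.022474 = 278.6037
Value of long forward = (F − K)·e^(−rT) = (278.6037 − 279.17) · e^(−0.0127·21/12)
= -0.5663 × 0.978020 = -0.55

-R$0.55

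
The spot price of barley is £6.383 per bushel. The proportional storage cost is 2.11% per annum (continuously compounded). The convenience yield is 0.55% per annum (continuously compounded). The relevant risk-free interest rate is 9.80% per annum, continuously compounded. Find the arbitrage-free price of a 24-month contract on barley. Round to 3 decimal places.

£8.011 per bushel

Net carry = r + u − y = 0.0980 + 0.0211 − 0.0055 = 0.1136
F = S·e^((r+u−y)T) = 6.383 · e^(0.1136 × 24/12) = 6.383 · e^0.227200
= 6.383 × 1.255081 = £8.011 per bushel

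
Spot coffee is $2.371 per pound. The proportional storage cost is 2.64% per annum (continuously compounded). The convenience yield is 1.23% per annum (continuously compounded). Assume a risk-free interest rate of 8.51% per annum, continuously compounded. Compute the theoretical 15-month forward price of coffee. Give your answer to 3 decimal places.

Net carry = r + u − y = 0.0851 + 0.0264 − 0.0123 = 0.0992
F = S·e^((r+u−y)T) = 2.371 · e^(0.0992 × 15/12) = 2.371 · e^0.124000
= 2.371 × 1.132016 = $2.684 per pound

$2.684 per pound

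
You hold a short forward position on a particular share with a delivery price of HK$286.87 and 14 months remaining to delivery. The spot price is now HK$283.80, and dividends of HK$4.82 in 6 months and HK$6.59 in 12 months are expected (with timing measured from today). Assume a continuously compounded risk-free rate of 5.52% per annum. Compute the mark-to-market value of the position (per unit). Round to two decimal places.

-HK$3.90

PV(remaining dividends) I = 4.82·e^(−0.0552·6/12) + 6.59·e^(−0.0552·12/12) = 10.9249
Current forward F = (S − I)·e^(rT) = (283.80 − 10.9249)·e^(0.0552·14/12) = 272.8751 × 1.066519 = 291.0265
Value (long) = (F − K)·e^(−rT) = (291.0265 − 286.87) × 0.937630 = 3.8973
Short position value = −(long value) = -HK$3.90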